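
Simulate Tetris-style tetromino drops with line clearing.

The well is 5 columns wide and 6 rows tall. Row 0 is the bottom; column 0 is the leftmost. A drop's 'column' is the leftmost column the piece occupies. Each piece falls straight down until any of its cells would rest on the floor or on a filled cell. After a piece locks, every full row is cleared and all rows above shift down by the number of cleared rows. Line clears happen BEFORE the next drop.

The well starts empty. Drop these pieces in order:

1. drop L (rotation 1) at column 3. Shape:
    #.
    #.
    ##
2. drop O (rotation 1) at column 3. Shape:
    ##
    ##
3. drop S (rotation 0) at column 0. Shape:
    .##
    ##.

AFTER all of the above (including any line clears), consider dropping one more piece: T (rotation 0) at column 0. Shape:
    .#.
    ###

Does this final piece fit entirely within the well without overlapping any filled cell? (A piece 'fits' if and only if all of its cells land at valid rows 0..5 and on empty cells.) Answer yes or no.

Drop 1: L rot1 at col 3 lands with bottom-row=0; cleared 0 line(s) (total 0); column heights now [0 0 0 3 1], max=3
Drop 2: O rot1 at col 3 lands with bottom-row=3; cleared 0 line(s) (total 0); column heights now [0 0 0 5 5], max=5
Drop 3: S rot0 at col 0 lands with bottom-row=0; cleared 0 line(s) (total 0); column heights now [1 2 2 5 5], max=5
Test piece T rot0 at col 0 (width 3): heights before test = [1 2 2 5 5]; fits = True

Answer: yes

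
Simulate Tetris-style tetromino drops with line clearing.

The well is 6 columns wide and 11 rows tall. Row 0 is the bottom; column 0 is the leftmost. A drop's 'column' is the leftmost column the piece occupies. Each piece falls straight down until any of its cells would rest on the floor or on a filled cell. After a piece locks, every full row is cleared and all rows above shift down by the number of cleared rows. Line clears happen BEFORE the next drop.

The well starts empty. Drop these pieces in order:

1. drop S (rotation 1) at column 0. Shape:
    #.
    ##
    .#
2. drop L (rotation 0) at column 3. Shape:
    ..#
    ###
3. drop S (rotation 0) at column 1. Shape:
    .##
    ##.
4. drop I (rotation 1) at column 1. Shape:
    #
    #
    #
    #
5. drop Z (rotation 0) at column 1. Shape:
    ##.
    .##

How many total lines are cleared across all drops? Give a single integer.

Drop 1: S rot1 at col 0 lands with bottom-row=0; cleared 0 line(s) (total 0); column heights now [3 2 0 0 0 0], max=3
Drop 2: L rot0 at col 3 lands with bottom-row=0; cleared 0 line(s) (total 0); column heights now [3 2 0 1 1 2], max=3
Drop 3: S rot0 at col 1 lands with bottom-row=2; cleared 0 line(s) (total 0); column heights now [3 3 4 4 1 2], max=4
Drop 4: I rot1 at col 1 lands with bottom-row=3; cleared 0 line(s) (total 0); column heights now [3 7 4 4 1 2], max=7
Drop 5: Z rot0 at col 1 lands with bottom-row=6; cleared 0 line(s) (total 0); column heights now [3 8 8 7 1 2], max=8

Answer: 0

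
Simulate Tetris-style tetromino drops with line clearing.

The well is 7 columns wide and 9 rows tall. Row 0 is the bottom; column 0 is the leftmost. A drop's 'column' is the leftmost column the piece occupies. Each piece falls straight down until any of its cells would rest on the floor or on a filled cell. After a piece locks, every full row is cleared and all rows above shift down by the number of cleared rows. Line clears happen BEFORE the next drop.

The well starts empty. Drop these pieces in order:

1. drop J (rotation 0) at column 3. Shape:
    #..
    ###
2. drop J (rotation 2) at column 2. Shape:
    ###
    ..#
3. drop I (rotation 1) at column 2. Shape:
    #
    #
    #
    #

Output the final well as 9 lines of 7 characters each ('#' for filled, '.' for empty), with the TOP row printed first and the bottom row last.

Drop 1: J rot0 at col 3 lands with bottom-row=0; cleared 0 line(s) (total 0); column heights now [0 0 0 2 1 1 0], max=2
Drop 2: J rot2 at col 2 lands with bottom-row=1; cleared 0 line(s) (total 0); column heights now [0 0 3 3 3 1 0], max=3
Drop 3: I rot1 at col 2 lands with bottom-row=3; cleared 0 line(s) (total 0); column heights now [0 0 7 3 3 1 0], max=7

Answer: .......
.......
..#....
..#....
..#....
..#....
..###..
...##..
...###.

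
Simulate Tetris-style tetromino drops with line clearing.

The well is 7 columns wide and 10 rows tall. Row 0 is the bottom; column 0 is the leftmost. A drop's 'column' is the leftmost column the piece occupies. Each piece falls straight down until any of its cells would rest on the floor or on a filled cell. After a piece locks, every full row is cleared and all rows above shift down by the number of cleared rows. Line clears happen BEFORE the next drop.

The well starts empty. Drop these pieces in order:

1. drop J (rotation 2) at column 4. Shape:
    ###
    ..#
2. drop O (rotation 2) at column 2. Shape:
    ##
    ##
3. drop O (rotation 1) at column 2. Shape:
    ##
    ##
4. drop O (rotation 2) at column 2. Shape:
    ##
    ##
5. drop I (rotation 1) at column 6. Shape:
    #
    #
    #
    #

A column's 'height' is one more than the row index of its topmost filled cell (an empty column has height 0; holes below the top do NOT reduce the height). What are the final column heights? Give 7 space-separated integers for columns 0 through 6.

Answer: 0 0 6 6 2 2 6

Derivation:
Drop 1: J rot2 at col 4 lands with bottom-row=0; cleared 0 line(s) (total 0); column heights now [0 0 0 0 2 2 2], max=2
Drop 2: O rot2 at col 2 lands with bottom-row=0; cleared 0 line(s) (total 0); column heights now [0 0 2 2 2 2 2], max=2
Drop 3: O rot1 at col 2 lands with bottom-row=2; cleared 0 line(s) (total 0); column heights now [0 0 4 4 2 2 2], max=4
Drop 4: O rot2 at col 2 lands with bottom-row=4; cleared 0 line(s) (total 0); column heights now [0 0 6 6 2 2 2], max=6
Drop 5: I rot1 at col 6 lands with bottom-row=2; cleared 0 line(s) (total 0); column heights now [0 0 6 6 2 2 6], max=6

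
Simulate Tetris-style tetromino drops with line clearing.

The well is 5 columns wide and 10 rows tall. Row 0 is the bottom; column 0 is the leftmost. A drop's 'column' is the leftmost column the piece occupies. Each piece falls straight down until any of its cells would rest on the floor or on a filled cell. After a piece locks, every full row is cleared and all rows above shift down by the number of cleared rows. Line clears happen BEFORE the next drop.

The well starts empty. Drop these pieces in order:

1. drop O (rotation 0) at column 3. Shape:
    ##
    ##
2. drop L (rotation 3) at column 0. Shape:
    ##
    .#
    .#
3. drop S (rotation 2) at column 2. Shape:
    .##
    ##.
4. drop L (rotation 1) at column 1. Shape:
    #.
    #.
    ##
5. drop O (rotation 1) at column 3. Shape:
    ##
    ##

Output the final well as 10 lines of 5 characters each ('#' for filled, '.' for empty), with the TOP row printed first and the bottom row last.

Drop 1: O rot0 at col 3 lands with bottom-row=0; cleared 0 line(s) (total 0); column heights now [0 0 0 2 2], max=2
Drop 2: L rot3 at col 0 lands with bottom-row=0; cleared 0 line(s) (total 0); column heights now [3 3 0 2 2], max=3
Drop 3: S rot2 at col 2 lands with bottom-row=2; cleared 0 line(s) (total 0); column heights now [3 3 3 4 4], max=4
Drop 4: L rot1 at col 1 lands with bottom-row=3; cleared 0 line(s) (total 0); column heights now [3 6 4 4 4], max=6
Drop 5: O rot1 at col 3 lands with bottom-row=4; cleared 0 line(s) (total 0); column heights now [3 6 4 6 6], max=6

Answer: .....
.....
.....
.....
.#.##
.#.##
.####
####.
.#.##
.#.##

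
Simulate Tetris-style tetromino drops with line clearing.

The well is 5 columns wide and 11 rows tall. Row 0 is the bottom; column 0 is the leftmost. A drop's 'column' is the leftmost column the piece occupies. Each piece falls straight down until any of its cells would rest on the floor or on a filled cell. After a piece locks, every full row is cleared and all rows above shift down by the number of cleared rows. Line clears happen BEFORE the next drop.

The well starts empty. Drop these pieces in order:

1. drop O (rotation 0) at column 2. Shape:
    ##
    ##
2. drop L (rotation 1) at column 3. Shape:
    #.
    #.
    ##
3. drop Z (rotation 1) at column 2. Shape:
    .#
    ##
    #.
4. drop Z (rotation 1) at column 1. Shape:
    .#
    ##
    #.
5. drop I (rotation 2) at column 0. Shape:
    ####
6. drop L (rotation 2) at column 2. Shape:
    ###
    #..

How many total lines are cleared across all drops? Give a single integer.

Drop 1: O rot0 at col 2 lands with bottom-row=0; cleared 0 line(s) (total 0); column heights now [0 0 2 2 0], max=2
Drop 2: L rot1 at col 3 lands with bottom-row=2; cleared 0 line(s) (total 0); column heights now [0 0 2 5 3], max=5
Drop 3: Z rot1 at col 2 lands with bottom-row=4; cleared 0 line(s) (total 0); column heights now [0 0 6 7 3], max=7
Drop 4: Z rot1 at col 1 lands with bottom-row=5; cleared 0 line(s) (total 0); column heights now [0 7 8 7 3], max=8
Drop 5: I rot2 at col 0 lands with bottom-row=8; cleared 0 line(s) (total 0); column heights now [9 9 9 9 3], max=9
Drop 6: L rot2 at col 2 lands with bottom-row=9; cleared 0 line(s) (total 0); column heights now [9 9 11 11 11], max=11

Answer: 0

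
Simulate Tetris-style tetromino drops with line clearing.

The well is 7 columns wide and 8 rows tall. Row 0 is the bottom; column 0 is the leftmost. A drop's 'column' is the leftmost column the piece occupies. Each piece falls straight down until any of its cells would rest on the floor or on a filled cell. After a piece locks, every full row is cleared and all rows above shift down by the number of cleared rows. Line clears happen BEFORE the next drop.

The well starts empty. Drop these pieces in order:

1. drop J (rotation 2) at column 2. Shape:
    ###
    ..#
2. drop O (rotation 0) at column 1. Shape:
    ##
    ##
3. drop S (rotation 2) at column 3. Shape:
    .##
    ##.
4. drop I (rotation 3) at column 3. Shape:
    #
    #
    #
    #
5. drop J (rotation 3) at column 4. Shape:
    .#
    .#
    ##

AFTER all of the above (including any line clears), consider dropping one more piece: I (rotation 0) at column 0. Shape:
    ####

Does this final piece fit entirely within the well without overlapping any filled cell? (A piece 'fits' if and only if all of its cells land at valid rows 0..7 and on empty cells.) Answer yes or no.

Drop 1: J rot2 at col 2 lands with bottom-row=0; cleared 0 line(s) (total 0); column heights now [0 0 2 2 2 0 0], max=2
Drop 2: O rot0 at col 1 lands with bottom-row=2; cleared 0 line(s) (total 0); column heights now [0 4 4 2 2 0 0], max=4
Drop 3: S rot2 at col 3 lands with bottom-row=2; cleared 0 line(s) (total 0); column heights now [0 4 4 3 4 4 0], max=4
Drop 4: I rot3 at col 3 lands with bottom-row=3; cleared 0 line(s) (total 0); column heights now [0 4 4 7 4 4 0], max=7
Drop 5: J rot3 at col 4 lands with bottom-row=4; cleared 0 line(s) (total 0); column heights now [0 4 4 7 5 7 0], max=7
Test piece I rot0 at col 0 (width 4): heights before test = [0 4 4 7 5 7 0]; fits = True

Answer: yes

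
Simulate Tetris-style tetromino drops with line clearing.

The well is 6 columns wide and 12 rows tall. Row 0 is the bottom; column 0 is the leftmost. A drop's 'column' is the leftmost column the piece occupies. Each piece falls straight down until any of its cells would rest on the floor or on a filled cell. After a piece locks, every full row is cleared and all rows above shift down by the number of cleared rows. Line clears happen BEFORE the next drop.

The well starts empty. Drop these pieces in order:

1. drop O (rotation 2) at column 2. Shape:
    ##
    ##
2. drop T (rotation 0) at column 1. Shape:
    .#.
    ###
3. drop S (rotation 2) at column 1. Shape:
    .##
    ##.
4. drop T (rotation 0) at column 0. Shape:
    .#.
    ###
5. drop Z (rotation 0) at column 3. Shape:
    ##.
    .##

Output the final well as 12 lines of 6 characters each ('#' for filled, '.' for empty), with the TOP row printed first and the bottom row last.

Answer: ......
......
......
......
.#....
#####.
..####
.##...
..#...
.###..
..##..
..##..

Derivation:
Drop 1: O rot2 at col 2 lands with bottom-row=0; cleared 0 line(s) (total 0); column heights now [0 0 2 2 0 0], max=2
Drop 2: T rot0 at col 1 lands with bottom-row=2; cleared 0 line(s) (total 0); column heights now [0 3 4 3 0 0], max=4
Drop 3: S rot2 at col 1 lands with bottom-row=4; cleared 0 line(s) (total 0); column heights now [0 5 6 6 0 0], max=6
Drop 4: T rot0 at col 0 lands with bottom-row=6; cleared 0 line(s) (total 0); column heights now [7 8 7 6 0 0], max=8
Drop 5: Z rot0 at col 3 lands with bottom-row=5; cleared 0 line(s) (total 0); column heights now [7 8 7 7 7 6], max=8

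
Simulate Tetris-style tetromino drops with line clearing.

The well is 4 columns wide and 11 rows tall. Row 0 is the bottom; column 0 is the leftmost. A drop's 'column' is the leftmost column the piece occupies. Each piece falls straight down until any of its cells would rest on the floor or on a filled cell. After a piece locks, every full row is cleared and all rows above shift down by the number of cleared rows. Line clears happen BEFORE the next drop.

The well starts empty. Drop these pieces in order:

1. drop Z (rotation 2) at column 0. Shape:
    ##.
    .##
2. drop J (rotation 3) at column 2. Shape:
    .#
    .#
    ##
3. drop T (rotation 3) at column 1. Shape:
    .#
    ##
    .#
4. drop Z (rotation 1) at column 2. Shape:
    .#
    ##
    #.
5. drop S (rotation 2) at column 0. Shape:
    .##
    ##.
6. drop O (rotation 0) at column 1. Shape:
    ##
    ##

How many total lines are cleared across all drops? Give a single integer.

Drop 1: Z rot2 at col 0 lands with bottom-row=0; cleared 0 line(s) (total 0); column heights now [2 2 1 0], max=2
Drop 2: J rot3 at col 2 lands with bottom-row=1; cleared 1 line(s) (total 1); column heights now [0 1 1 3], max=3
Drop 3: T rot3 at col 1 lands with bottom-row=1; cleared 0 line(s) (total 1); column heights now [0 3 4 3], max=4
Drop 4: Z rot1 at col 2 lands with bottom-row=4; cleared 0 line(s) (total 1); column heights now [0 3 6 7], max=7
Drop 5: S rot2 at col 0 lands with bottom-row=5; cleared 1 line(s) (total 2); column heights now [0 6 6 6], max=6
Drop 6: O rot0 at col 1 lands with bottom-row=6; cleared 0 line(s) (total 2); column heights now [0 8 8 6], max=8

Answer: 2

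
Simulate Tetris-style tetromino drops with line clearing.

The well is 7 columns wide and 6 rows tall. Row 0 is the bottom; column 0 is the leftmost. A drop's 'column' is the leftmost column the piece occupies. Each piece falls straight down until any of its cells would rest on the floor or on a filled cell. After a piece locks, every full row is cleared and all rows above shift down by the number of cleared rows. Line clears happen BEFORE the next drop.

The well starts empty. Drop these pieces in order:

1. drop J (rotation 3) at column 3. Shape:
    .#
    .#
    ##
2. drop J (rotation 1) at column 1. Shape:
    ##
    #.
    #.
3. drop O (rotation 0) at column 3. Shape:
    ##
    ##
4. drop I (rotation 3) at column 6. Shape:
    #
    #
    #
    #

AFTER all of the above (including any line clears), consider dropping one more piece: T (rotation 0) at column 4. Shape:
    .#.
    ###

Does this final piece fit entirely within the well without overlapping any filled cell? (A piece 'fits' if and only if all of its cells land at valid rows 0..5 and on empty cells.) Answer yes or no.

Answer: no

Derivation:
Drop 1: J rot3 at col 3 lands with bottom-row=0; cleared 0 line(s) (total 0); column heights now [0 0 0 1 3 0 0], max=3
Drop 2: J rot1 at col 1 lands with bottom-row=0; cleared 0 line(s) (total 0); column heights now [0 3 3 1 3 0 0], max=3
Drop 3: O rot0 at col 3 lands with bottom-row=3; cleared 0 line(s) (total 0); column heights now [0 3 3 5 5 0 0], max=5
Drop 4: I rot3 at col 6 lands with bottom-row=0; cleared 0 line(s) (total 0); column heights now [0 3 3 5 5 0 4], max=5
Test piece T rot0 at col 4 (width 3): heights before test = [0 3 3 5 5 0 4]; fits = False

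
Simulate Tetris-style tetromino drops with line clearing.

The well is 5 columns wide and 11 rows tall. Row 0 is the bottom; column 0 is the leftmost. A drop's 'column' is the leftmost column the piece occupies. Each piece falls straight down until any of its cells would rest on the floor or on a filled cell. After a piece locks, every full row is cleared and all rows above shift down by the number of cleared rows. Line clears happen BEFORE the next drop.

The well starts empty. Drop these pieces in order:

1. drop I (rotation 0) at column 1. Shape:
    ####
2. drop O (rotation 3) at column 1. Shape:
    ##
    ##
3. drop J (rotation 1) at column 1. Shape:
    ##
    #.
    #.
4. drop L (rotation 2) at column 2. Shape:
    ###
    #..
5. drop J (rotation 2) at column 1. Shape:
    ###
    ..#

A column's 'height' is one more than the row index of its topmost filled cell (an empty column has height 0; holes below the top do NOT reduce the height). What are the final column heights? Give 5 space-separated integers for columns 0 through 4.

Answer: 0 10 10 10 8

Derivation:
Drop 1: I rot0 at col 1 lands with bottom-row=0; cleared 0 line(s) (total 0); column heights now [0 1 1 1 1], max=1
Drop 2: O rot3 at col 1 lands with bottom-row=1; cleared 0 line(s) (total 0); column heights now [0 3 3 1 1], max=3
Drop 3: J rot1 at col 1 lands with bottom-row=3; cleared 0 line(s) (total 0); column heights now [0 6 6 1 1], max=6
Drop 4: L rot2 at col 2 lands with bottom-row=6; cleared 0 line(s) (total 0); column heights now [0 6 8 8 8], max=8
Drop 5: J rot2 at col 1 lands with bottom-row=8; cleared 0 line(s) (total 0); column heights now [0 10 10 10 8], max=10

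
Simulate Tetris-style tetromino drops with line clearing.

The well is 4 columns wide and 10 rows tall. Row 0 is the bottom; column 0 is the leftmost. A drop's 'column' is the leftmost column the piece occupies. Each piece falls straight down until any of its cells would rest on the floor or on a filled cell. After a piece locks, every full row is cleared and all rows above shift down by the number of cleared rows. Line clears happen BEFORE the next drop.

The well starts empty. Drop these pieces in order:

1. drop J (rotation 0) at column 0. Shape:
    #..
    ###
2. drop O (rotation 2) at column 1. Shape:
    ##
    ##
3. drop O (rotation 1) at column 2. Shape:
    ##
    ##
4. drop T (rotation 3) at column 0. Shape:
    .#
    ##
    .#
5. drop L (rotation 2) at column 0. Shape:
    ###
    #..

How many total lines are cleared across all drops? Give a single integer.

Drop 1: J rot0 at col 0 lands with bottom-row=0; cleared 0 line(s) (total 0); column heights now [2 1 1 0], max=2
Drop 2: O rot2 at col 1 lands with bottom-row=1; cleared 0 line(s) (total 0); column heights now [2 3 3 0], max=3
Drop 3: O rot1 at col 2 lands with bottom-row=3; cleared 0 line(s) (total 0); column heights now [2 3 5 5], max=5
Drop 4: T rot3 at col 0 lands with bottom-row=3; cleared 1 line(s) (total 1); column heights now [2 5 4 4], max=5
Drop 5: L rot2 at col 0 lands with bottom-row=4; cleared 0 line(s) (total 1); column heights now [6 6 6 4], max=6

Answer: 1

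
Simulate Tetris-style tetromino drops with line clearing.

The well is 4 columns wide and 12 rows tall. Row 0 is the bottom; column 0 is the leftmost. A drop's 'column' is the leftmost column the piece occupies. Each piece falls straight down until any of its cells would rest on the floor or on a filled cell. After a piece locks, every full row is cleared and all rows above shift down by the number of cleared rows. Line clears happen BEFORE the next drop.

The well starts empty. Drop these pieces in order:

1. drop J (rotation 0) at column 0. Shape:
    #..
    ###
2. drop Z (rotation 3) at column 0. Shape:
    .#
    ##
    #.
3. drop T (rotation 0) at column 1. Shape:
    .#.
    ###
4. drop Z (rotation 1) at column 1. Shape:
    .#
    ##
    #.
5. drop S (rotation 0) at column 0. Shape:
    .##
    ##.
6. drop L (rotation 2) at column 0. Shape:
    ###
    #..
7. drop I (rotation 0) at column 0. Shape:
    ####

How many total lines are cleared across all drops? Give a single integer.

Answer: 1

Derivation:
Drop 1: J rot0 at col 0 lands with bottom-row=0; cleared 0 line(s) (total 0); column heights now [2 1 1 0], max=2
Drop 2: Z rot3 at col 0 lands with bottom-row=2; cleared 0 line(s) (total 0); column heights now [4 5 1 0], max=5
Drop 3: T rot0 at col 1 lands with bottom-row=5; cleared 0 line(s) (total 0); column heights now [4 6 7 6], max=7
Drop 4: Z rot1 at col 1 lands with bottom-row=6; cleared 0 line(s) (total 0); column heights now [4 8 9 6], max=9
Drop 5: S rot0 at col 0 lands with bottom-row=8; cleared 0 line(s) (total 0); column heights now [9 10 10 6], max=10
Drop 6: L rot2 at col 0 lands with bottom-row=9; cleared 0 line(s) (total 0); column heights now [11 11 11 6], max=11
Drop 7: I rot0 at col 0 lands with bottom-row=11; cleared 1 line(s) (total 1); column heights now [11 11 11 6], max=11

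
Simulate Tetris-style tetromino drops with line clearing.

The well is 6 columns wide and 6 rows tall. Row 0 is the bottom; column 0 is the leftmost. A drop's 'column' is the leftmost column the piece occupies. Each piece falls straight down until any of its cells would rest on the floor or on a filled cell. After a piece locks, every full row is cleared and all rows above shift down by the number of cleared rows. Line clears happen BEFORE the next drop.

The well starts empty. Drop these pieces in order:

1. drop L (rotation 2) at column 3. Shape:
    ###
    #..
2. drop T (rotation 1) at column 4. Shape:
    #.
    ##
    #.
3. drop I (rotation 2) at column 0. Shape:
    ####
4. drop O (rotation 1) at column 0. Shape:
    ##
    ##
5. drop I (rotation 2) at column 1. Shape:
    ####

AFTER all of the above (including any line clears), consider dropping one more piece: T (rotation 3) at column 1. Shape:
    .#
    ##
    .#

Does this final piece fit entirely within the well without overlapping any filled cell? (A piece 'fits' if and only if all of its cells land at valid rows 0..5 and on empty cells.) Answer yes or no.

Drop 1: L rot2 at col 3 lands with bottom-row=0; cleared 0 line(s) (total 0); column heights now [0 0 0 2 2 2], max=2
Drop 2: T rot1 at col 4 lands with bottom-row=2; cleared 0 line(s) (total 0); column heights now [0 0 0 2 5 4], max=5
Drop 3: I rot2 at col 0 lands with bottom-row=2; cleared 0 line(s) (total 0); column heights now [3 3 3 3 5 4], max=5
Drop 4: O rot1 at col 0 lands with bottom-row=3; cleared 0 line(s) (total 0); column heights now [5 5 3 3 5 4], max=5
Drop 5: I rot2 at col 1 lands with bottom-row=5; cleared 0 line(s) (total 0); column heights now [5 6 6 6 6 4], max=6
Test piece T rot3 at col 1 (width 2): heights before test = [5 6 6 6 6 4]; fits = False

Answer: no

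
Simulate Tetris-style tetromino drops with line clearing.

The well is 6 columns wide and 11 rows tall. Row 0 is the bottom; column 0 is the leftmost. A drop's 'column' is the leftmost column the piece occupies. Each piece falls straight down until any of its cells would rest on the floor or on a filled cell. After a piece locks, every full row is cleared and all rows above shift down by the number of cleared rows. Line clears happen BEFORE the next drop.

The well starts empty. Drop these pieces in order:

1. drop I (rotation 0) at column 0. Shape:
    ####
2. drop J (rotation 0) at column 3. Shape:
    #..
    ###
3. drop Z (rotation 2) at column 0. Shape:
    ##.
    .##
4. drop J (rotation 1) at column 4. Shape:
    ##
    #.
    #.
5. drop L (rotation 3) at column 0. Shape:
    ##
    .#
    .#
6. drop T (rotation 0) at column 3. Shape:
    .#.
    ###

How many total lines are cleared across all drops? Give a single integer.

Answer: 0

Derivation:
Drop 1: I rot0 at col 0 lands with bottom-row=0; cleared 0 line(s) (total 0); column heights now [1 1 1 1 0 0], max=1
Drop 2: J rot0 at col 3 lands with bottom-row=1; cleared 0 line(s) (total 0); column heights now [1 1 1 3 2 2], max=3
Drop 3: Z rot2 at col 0 lands with bottom-row=1; cleared 0 line(s) (total 0); column heights now [3 3 2 3 2 2], max=3
Drop 4: J rot1 at col 4 lands with bottom-row=2; cleared 0 line(s) (total 0); column heights now [3 3 2 3 5 5], max=5
Drop 5: L rot3 at col 0 lands with bottom-row=3; cleared 0 line(s) (total 0); column heights now [6 6 2 3 5 5], max=6
Drop 6: T rot0 at col 3 lands with bottom-row=5; cleared 0 line(s) (total 0); column heights now [6 6 2 6 7 6], max=7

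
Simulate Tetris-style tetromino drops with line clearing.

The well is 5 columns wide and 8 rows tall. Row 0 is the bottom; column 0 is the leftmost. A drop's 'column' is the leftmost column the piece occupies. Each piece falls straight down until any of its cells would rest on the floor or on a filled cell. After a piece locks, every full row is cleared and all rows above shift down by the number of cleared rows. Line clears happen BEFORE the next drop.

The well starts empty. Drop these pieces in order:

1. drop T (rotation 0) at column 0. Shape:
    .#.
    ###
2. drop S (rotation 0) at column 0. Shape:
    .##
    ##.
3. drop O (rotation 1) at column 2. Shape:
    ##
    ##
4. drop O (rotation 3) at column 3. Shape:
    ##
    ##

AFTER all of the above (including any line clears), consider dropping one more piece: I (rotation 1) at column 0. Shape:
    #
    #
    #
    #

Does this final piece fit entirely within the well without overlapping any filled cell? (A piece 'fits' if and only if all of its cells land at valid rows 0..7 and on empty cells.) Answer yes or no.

Drop 1: T rot0 at col 0 lands with bottom-row=0; cleared 0 line(s) (total 0); column heights now [1 2 1 0 0], max=2
Drop 2: S rot0 at col 0 lands with bottom-row=2; cleared 0 line(s) (total 0); column heights now [3 4 4 0 0], max=4
Drop 3: O rot1 at col 2 lands with bottom-row=4; cleared 0 line(s) (total 0); column heights now [3 4 6 6 0], max=6
Drop 4: O rot3 at col 3 lands with bottom-row=6; cleared 0 line(s) (total 0); column heights now [3 4 6 8 8], max=8
Test piece I rot1 at col 0 (width 1): heights before test = [3 4 6 8 8]; fits = True

Answer: yes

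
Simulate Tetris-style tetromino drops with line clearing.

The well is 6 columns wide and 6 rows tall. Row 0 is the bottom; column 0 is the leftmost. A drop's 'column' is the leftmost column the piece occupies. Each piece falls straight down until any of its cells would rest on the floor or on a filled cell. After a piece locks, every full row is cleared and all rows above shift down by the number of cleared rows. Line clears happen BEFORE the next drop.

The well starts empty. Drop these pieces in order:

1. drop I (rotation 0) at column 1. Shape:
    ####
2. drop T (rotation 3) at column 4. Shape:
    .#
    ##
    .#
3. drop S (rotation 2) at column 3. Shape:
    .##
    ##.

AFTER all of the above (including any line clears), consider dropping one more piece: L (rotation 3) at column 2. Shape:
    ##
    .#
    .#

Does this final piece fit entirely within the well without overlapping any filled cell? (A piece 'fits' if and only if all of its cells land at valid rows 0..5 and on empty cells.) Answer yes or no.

Answer: yes

Derivation:
Drop 1: I rot0 at col 1 lands with bottom-row=0; cleared 0 line(s) (total 0); column heights now [0 1 1 1 1 0], max=1
Drop 2: T rot3 at col 4 lands with bottom-row=0; cleared 0 line(s) (total 0); column heights now [0 1 1 1 2 3], max=3
Drop 3: S rot2 at col 3 lands with bottom-row=2; cleared 0 line(s) (total 0); column heights now [0 1 1 3 4 4], max=4
Test piece L rot3 at col 2 (width 2): heights before test = [0 1 1 3 4 4]; fits = True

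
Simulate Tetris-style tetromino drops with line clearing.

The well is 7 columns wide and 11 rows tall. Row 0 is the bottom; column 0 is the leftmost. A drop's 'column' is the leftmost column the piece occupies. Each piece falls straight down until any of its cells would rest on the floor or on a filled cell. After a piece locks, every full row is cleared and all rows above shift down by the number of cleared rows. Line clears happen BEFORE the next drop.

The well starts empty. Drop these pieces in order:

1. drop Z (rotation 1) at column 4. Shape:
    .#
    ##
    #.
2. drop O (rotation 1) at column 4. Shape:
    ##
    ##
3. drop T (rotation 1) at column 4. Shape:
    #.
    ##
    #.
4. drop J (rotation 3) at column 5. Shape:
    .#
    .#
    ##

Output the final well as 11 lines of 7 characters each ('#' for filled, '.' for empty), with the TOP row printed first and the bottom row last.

Answer: .......
......#
......#
....###
....##.
....#..
....##.
....##.
.....#.
....##.
....#..

Derivation:
Drop 1: Z rot1 at col 4 lands with bottom-row=0; cleared 0 line(s) (total 0); column heights now [0 0 0 0 2 3 0], max=3
Drop 2: O rot1 at col 4 lands with bottom-row=3; cleared 0 line(s) (total 0); column heights now [0 0 0 0 5 5 0], max=5
Drop 3: T rot1 at col 4 lands with bottom-row=5; cleared 0 line(s) (total 0); column heights now [0 0 0 0 8 7 0], max=8
Drop 4: J rot3 at col 5 lands with bottom-row=7; cleared 0 line(s) (total 0); column heights now [0 0 0 0 8 8 10], max=10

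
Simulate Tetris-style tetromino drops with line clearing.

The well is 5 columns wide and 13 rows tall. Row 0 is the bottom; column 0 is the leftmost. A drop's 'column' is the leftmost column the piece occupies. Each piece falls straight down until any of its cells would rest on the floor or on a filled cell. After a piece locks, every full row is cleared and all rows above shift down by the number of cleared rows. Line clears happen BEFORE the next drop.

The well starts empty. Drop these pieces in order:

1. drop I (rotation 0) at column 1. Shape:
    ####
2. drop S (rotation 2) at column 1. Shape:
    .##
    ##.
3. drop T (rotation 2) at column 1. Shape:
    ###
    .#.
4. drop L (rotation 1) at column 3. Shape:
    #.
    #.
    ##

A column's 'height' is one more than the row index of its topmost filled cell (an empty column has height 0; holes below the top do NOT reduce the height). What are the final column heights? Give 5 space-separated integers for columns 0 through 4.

Drop 1: I rot0 at col 1 lands with bottom-row=0; cleared 0 line(s) (total 0); column heights now [0 1 1 1 1], max=1
Drop 2: S rot2 at col 1 lands with bottom-row=1; cleared 0 line(s) (total 0); column heights now [0 2 3 3 1], max=3
Drop 3: T rot2 at col 1 lands with bottom-row=3; cleared 0 line(s) (total 0); column heights now [0 5 5 5 1], max=5
Drop 4: L rot1 at col 3 lands with bottom-row=5; cleared 0 line(s) (total 0); column heights now [0 5 5 8 6], max=8

Answer: 0 5 5 8 6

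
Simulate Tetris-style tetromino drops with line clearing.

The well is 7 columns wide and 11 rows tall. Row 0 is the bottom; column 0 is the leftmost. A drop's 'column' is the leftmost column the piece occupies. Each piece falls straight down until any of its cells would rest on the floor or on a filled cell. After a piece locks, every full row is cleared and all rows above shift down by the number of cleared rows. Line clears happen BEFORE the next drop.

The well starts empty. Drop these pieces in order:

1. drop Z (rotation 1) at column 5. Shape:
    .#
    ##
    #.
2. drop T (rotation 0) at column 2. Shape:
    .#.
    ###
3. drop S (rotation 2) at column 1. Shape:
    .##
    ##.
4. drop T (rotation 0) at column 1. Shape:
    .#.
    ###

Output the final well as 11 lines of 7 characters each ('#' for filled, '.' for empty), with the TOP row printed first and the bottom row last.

Answer: .......
.......
.......
.......
.......
.......
..#....
.###...
..##..#
.###.##
..####.

Derivation:
Drop 1: Z rot1 at col 5 lands with bottom-row=0; cleared 0 line(s) (total 0); column heights now [0 0 0 0 0 2 3], max=3
Drop 2: T rot0 at col 2 lands with bottom-row=0; cleared 0 line(s) (total 0); column heights now [0 0 1 2 1 2 3], max=3
Drop 3: S rot2 at col 1 lands with bottom-row=1; cleared 0 line(s) (total 0); column heights now [0 2 3 3 1 2 3], max=3
Drop 4: T rot0 at col 1 lands with bottom-row=3; cleared 0 line(s) (total 0); column heights now [0 4 5 4 1 2 3], max=5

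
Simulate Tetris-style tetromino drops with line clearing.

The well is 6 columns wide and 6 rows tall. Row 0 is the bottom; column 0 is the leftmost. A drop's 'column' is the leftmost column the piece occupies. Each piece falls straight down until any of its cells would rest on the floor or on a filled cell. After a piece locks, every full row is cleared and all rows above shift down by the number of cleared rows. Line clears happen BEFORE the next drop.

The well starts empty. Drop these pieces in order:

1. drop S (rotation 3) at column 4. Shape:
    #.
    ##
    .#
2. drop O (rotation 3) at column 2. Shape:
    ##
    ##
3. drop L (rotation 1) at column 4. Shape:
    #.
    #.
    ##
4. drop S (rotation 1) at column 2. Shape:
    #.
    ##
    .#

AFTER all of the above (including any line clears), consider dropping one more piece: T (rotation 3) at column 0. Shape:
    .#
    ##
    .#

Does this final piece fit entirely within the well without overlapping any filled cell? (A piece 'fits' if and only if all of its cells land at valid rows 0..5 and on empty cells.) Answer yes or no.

Drop 1: S rot3 at col 4 lands with bottom-row=0; cleared 0 line(s) (total 0); column heights now [0 0 0 0 3 2], max=3
Drop 2: O rot3 at col 2 lands with bottom-row=0; cleared 0 line(s) (total 0); column heights now [0 0 2 2 3 2], max=3
Drop 3: L rot1 at col 4 lands with bottom-row=3; cleared 0 line(s) (total 0); column heights now [0 0 2 2 6 4], max=6
Drop 4: S rot1 at col 2 lands with bottom-row=2; cleared 0 line(s) (total 0); column heights now [0 0 5 4 6 4], max=6
Test piece T rot3 at col 0 (width 2): heights before test = [0 0 5 4 6 4]; fits = True

Answer: yes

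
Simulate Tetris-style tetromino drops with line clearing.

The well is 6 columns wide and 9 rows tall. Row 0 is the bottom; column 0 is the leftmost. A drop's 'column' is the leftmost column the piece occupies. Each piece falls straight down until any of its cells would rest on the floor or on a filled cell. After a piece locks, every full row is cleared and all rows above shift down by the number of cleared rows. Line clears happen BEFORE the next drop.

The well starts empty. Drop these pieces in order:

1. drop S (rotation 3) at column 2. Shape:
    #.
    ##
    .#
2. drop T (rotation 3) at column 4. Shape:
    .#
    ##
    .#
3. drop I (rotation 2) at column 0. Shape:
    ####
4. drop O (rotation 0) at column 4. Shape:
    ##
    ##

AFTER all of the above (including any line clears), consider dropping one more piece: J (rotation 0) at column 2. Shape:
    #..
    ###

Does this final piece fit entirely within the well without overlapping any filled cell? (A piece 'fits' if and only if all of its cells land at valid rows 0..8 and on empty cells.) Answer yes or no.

Drop 1: S rot3 at col 2 lands with bottom-row=0; cleared 0 line(s) (total 0); column heights now [0 0 3 2 0 0], max=3
Drop 2: T rot3 at col 4 lands with bottom-row=0; cleared 0 line(s) (total 0); column heights now [0 0 3 2 2 3], max=3
Drop 3: I rot2 at col 0 lands with bottom-row=3; cleared 0 line(s) (total 0); column heights now [4 4 4 4 2 3], max=4
Drop 4: O rot0 at col 4 lands with bottom-row=3; cleared 1 line(s) (total 1); column heights now [0 0 3 2 4 4], max=4
Test piece J rot0 at col 2 (width 3): heights before test = [0 0 3 2 4 4]; fits = True

Answer: yes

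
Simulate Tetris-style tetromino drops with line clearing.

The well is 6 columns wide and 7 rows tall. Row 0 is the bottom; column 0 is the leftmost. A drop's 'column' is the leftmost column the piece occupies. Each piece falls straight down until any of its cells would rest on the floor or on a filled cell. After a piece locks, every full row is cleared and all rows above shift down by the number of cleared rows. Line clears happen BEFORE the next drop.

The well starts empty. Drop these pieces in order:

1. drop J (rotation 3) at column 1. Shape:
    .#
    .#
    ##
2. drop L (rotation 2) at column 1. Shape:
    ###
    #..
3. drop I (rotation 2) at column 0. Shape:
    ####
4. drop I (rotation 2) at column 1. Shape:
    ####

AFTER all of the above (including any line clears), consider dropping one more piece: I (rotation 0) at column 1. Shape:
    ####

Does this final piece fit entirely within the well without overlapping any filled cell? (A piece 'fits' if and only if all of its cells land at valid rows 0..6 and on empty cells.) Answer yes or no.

Drop 1: J rot3 at col 1 lands with bottom-row=0; cleared 0 line(s) (total 0); column heights now [0 1 3 0 0 0], max=3
Drop 2: L rot2 at col 1 lands with bottom-row=2; cleared 0 line(s) (total 0); column heights now [0 4 4 4 0 0], max=4
Drop 3: I rot2 at col 0 lands with bottom-row=4; cleared 0 line(s) (total 0); column heights now [5 5 5 5 0 0], max=5
Drop 4: I rot2 at col 1 lands with bottom-row=5; cleared 0 line(s) (total 0); column heights now [5 6 6 6 6 0], max=6
Test piece I rot0 at col 1 (width 4): heights before test = [5 6 6 6 6 0]; fits = True

Answer: yes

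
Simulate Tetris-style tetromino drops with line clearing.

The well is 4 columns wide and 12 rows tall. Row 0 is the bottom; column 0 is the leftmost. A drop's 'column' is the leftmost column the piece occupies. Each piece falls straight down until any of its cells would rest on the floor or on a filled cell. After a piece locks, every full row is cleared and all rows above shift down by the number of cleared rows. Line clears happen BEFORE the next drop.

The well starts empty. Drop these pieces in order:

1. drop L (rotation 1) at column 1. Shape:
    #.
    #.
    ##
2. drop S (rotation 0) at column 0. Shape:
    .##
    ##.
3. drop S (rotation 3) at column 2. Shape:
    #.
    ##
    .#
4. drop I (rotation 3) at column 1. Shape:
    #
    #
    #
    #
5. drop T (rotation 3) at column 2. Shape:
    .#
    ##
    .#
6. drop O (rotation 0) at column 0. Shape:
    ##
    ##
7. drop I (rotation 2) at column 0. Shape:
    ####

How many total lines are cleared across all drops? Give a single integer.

Drop 1: L rot1 at col 1 lands with bottom-row=0; cleared 0 line(s) (total 0); column heights now [0 3 1 0], max=3
Drop 2: S rot0 at col 0 lands with bottom-row=3; cleared 0 line(s) (total 0); column heights now [4 5 5 0], max=5
Drop 3: S rot3 at col 2 lands with bottom-row=4; cleared 0 line(s) (total 0); column heights now [4 5 7 6], max=7
Drop 4: I rot3 at col 1 lands with bottom-row=5; cleared 0 line(s) (total 0); column heights now [4 9 7 6], max=9
Drop 5: T rot3 at col 2 lands with bottom-row=6; cleared 0 line(s) (total 0); column heights now [4 9 8 9], max=9
Drop 6: O rot0 at col 0 lands with bottom-row=9; cleared 0 line(s) (total 0); column heights now [11 11 8 9], max=11
Drop 7: I rot2 at col 0 lands with bottom-row=11; cleared 1 line(s) (total 1); column heights now [11 11 8 9], max=11

Answer: 1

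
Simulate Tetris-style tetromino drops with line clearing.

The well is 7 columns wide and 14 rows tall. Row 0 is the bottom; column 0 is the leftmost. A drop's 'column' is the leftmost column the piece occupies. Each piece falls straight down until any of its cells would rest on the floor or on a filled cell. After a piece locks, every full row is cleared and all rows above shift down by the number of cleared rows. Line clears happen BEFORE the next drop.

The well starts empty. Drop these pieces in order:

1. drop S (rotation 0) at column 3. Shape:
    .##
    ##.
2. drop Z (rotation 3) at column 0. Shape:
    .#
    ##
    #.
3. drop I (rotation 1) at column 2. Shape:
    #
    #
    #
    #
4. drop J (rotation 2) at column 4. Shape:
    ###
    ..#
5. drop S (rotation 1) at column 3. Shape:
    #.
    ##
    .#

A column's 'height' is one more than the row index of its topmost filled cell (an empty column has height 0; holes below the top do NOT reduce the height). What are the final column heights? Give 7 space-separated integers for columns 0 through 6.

Answer: 2 3 4 6 5 3 3

Derivation:
Drop 1: S rot0 at col 3 lands with bottom-row=0; cleared 0 line(s) (total 0); column heights now [0 0 0 1 2 2 0], max=2
Drop 2: Z rot3 at col 0 lands with bottom-row=0; cleared 0 line(s) (total 0); column heights now [2 3 0 1 2 2 0], max=3
Drop 3: I rot1 at col 2 lands with bottom-row=0; cleared 0 line(s) (total 0); column heights now [2 3 4 1 2 2 0], max=4
Drop 4: J rot2 at col 4 lands with bottom-row=1; cleared 0 line(s) (total 0); column heights now [2 3 4 1 3 3 3], max=4
Drop 5: S rot1 at col 3 lands with bottom-row=3; cleared 0 line(s) (total 0); column heights now [2 3 4 6 5 3 3], max=6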